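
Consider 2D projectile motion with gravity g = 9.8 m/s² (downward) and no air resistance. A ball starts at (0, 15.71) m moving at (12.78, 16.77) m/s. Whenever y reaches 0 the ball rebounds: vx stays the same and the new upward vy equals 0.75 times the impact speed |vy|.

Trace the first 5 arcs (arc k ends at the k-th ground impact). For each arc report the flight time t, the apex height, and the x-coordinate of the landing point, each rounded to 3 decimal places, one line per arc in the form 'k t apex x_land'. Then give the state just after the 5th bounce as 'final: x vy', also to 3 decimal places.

1 4.188 30.059 53.523
2 3.715 16.908 101.002
3 2.786 9.511 136.612
4 2.090 5.350 163.320
5 1.567 3.009 183.350
final: 183.350 5.760

Arc 1: start y=15.710, vy=16.770 → t=4.188, apex=30.059, x_land=53.523, impact vy=-24.272
  bounce: vy ← 0.75·24.272 = 18.204
Arc 2: start y=0.000, vy=18.204 → t=3.715, apex=16.908, x_land=101.002, impact vy=-18.204
  bounce: vy ← 0.75·18.204 = 13.653
Arc 3: start y=0.000, vy=13.653 → t=2.786, apex=9.511, x_land=136.612, impact vy=-13.653
  bounce: vy ← 0.75·13.653 = 10.240
Arc 4: start y=0.000, vy=10.240 → t=2.090, apex=5.350, x_land=163.320, impact vy=-10.240
  bounce: vy ← 0.75·10.240 = 7.680
Arc 5: start y=0.000, vy=7.680 → t=1.567, apex=3.009, x_land=183.350, impact vy=-7.680
  bounce: vy ← 0.75·7.680 = 5.760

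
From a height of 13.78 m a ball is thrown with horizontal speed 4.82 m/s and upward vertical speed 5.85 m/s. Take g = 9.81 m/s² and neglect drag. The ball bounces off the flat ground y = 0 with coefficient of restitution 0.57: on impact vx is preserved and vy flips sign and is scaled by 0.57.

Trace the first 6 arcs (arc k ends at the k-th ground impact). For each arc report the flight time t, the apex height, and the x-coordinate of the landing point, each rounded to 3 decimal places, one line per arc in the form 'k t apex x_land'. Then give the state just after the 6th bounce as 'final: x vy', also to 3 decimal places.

1 2.375 15.524 11.449
2 2.028 5.044 21.225
3 1.156 1.639 26.797
4 0.659 0.532 29.973
5 0.376 0.173 31.783
6 0.214 0.056 32.815
final: 32.815 0.599

Arc 1: start y=13.780, vy=5.850 → t=2.375, apex=15.524, x_land=11.449, impact vy=-17.452
  bounce: vy ← 0.57·17.452 = 9.948
Arc 2: start y=0.000, vy=9.948 → t=2.028, apex=5.044, x_land=21.225, impact vy=-9.948
  bounce: vy ← 0.57·9.948 = 5.670
Arc 3: start y=0.000, vy=5.670 → t=1.156, apex=1.639, x_land=26.797, impact vy=-5.670
  bounce: vy ← 0.57·5.670 = 3.232
Arc 4: start y=0.000, vy=3.232 → t=0.659, apex=0.532, x_land=29.973, impact vy=-3.232
  bounce: vy ← 0.57·3.232 = 1.842
Arc 5: start y=0.000, vy=1.842 → t=0.376, apex=0.173, x_land=31.783, impact vy=-1.842
  bounce: vy ← 0.57·1.842 = 1.050
Arc 6: start y=0.000, vy=1.050 → t=0.214, apex=0.056, x_land=32.815, impact vy=-1.050
  bounce: vy ← 0.57·1.050 = 0.599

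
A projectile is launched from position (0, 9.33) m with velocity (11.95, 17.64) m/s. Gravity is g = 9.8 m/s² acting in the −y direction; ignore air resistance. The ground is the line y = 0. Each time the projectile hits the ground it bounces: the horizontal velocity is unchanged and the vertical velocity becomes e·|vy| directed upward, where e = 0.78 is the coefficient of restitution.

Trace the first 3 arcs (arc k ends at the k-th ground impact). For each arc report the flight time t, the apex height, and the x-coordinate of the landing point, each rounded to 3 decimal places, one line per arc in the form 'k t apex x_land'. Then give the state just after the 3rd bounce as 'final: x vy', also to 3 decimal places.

Arc 1: start y=9.330, vy=17.640 → t=4.068, apex=25.206, x_land=48.613, impact vy=-22.227
  bounce: vy ← 0.78·22.227 = 17.337
Arc 2: start y=0.000, vy=17.337 → t=3.538, apex=15.335, x_land=90.894, impact vy=-17.337
  bounce: vy ← 0.78·17.337 = 13.523
Arc 3: start y=0.000, vy=13.523 → t=2.760, apex=9.330, x_land=123.874, impact vy=-13.523
  bounce: vy ← 0.78·13.523 = 10.548

1 4.068 25.206 48.613
2 3.538 15.335 90.894
3 2.760 9.330 123.874
final: 123.874 10.548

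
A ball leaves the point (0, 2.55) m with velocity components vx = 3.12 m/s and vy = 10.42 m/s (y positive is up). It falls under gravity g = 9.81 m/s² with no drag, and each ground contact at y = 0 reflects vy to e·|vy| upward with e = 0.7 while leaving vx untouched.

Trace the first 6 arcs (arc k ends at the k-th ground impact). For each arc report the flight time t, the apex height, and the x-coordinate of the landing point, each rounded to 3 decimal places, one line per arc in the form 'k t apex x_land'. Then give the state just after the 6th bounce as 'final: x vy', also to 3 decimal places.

Arc 1: start y=2.550, vy=10.420 → t=2.346, apex=8.084, x_land=7.319, impact vy=-12.594
  bounce: vy ← 0.7·12.594 = 8.816
Arc 2: start y=0.000, vy=8.816 → t=1.797, apex=3.961, x_land=12.927, impact vy=-8.816
  bounce: vy ← 0.7·8.816 = 6.171
Arc 3: start y=0.000, vy=6.171 → t=1.258, apex=1.941, x_land=16.852, impact vy=-6.171
  bounce: vy ← 0.7·6.171 = 4.320
Arc 4: start y=0.000, vy=4.320 → t=0.881, apex=0.951, x_land=19.600, impact vy=-4.320
  bounce: vy ← 0.7·4.320 = 3.024
Arc 5: start y=0.000, vy=3.024 → t=0.616, apex=0.466, x_land=21.523, impact vy=-3.024
  bounce: vy ← 0.7·3.024 = 2.117
Arc 6: start y=0.000, vy=2.117 → t=0.432, apex=0.228, x_land=22.870, impact vy=-2.117
  bounce: vy ← 0.7·2.117 = 1.482

1 2.346 8.084 7.319
2 1.797 3.961 12.927
3 1.258 1.941 16.852
4 0.881 0.951 19.600
5 0.616 0.466 21.523
6 0.432 0.228 22.870
final: 22.870 1.482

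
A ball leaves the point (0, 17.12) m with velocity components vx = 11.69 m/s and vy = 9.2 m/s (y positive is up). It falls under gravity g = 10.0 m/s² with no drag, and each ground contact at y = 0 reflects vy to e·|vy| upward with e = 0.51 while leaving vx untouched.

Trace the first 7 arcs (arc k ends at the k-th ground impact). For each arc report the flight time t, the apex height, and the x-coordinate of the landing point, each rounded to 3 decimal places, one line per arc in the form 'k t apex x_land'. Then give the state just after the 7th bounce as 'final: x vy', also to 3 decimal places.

1 2.986 21.352 34.912
2 2.108 5.554 59.553
3 1.075 1.445 72.119
4 0.548 0.376 78.528
5 0.280 0.098 81.797
6 0.143 0.025 83.464
7 0.073 0.007 84.314
final: 84.314 0.185

Arc 1: start y=17.120, vy=9.200 → t=2.986, apex=21.352, x_land=34.912, impact vy=-20.665
  bounce: vy ← 0.51·20.665 = 10.539
Arc 2: start y=0.000, vy=10.539 → t=2.108, apex=5.554, x_land=59.553, impact vy=-10.539
  bounce: vy ← 0.51·10.539 = 5.375
Arc 3: start y=0.000, vy=5.375 → t=1.075, apex=1.445, x_land=72.119, impact vy=-5.375
  bounce: vy ← 0.51·5.375 = 2.741
Arc 4: start y=0.000, vy=2.741 → t=0.548, apex=0.376, x_land=78.528, impact vy=-2.741
  bounce: vy ← 0.51·2.741 = 1.398
Arc 5: start y=0.000, vy=1.398 → t=0.280, apex=0.098, x_land=81.797, impact vy=-1.398
  bounce: vy ← 0.51·1.398 = 0.713
Arc 6: start y=0.000, vy=0.713 → t=0.143, apex=0.025, x_land=83.464, impact vy=-0.713
  bounce: vy ← 0.51·0.713 = 0.364
Arc 7: start y=0.000, vy=0.364 → t=0.073, apex=0.007, x_land=84.314, impact vy=-0.364
  bounce: vy ← 0.51·0.364 = 0.185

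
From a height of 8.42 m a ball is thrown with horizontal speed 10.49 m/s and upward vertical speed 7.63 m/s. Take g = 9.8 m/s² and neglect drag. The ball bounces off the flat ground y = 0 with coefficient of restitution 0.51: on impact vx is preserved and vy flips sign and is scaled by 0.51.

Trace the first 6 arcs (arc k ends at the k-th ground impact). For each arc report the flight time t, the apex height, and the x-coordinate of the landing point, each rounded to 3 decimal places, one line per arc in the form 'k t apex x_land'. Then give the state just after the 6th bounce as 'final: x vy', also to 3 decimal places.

1 2.303 11.390 24.161
2 1.555 2.963 40.474
3 0.793 0.771 48.794
4 0.404 0.200 53.037
5 0.206 0.052 55.201
6 0.105 0.014 56.305
final: 56.305 0.263

Arc 1: start y=8.420, vy=7.630 → t=2.303, apex=11.390, x_land=24.161, impact vy=-14.942
  bounce: vy ← 0.51·14.942 = 7.620
Arc 2: start y=0.000, vy=7.620 → t=1.555, apex=2.963, x_land=40.474, impact vy=-7.620
  bounce: vy ← 0.51·7.620 = 3.886
Arc 3: start y=0.000, vy=3.886 → t=0.793, apex=0.771, x_land=48.794, impact vy=-3.886
  bounce: vy ← 0.51·3.886 = 1.982
Arc 4: start y=0.000, vy=1.982 → t=0.404, apex=0.200, x_land=53.037, impact vy=-1.982
  bounce: vy ← 0.51·1.982 = 1.011
Arc 5: start y=0.000, vy=1.011 → t=0.206, apex=0.052, x_land=55.201, impact vy=-1.011
  bounce: vy ← 0.51·1.011 = 0.516
Arc 6: start y=0.000, vy=0.516 → t=0.105, apex=0.014, x_land=56.305, impact vy=-0.516
  bounce: vy ← 0.51·0.516 = 0.263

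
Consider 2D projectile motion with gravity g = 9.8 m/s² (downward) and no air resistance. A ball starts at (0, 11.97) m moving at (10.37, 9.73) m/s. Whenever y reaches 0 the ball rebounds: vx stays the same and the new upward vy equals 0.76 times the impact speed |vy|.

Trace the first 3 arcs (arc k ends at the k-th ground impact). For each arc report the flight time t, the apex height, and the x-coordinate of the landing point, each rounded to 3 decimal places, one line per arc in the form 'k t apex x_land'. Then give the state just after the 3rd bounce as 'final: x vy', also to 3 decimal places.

1 2.845 16.800 29.498
2 2.815 9.704 58.684
3 2.139 5.605 80.866
final: 80.866 7.966

Arc 1: start y=11.970, vy=9.730 → t=2.845, apex=16.800, x_land=29.498, impact vy=-18.146
  bounce: vy ← 0.76·18.146 = 13.791
Arc 2: start y=0.000, vy=13.791 → t=2.815, apex=9.704, x_land=58.684, impact vy=-13.791
  bounce: vy ← 0.76·13.791 = 10.481
Arc 3: start y=0.000, vy=10.481 → t=2.139, apex=5.605, x_land=80.866, impact vy=-10.481
  bounce: vy ← 0.76·10.481 = 7.966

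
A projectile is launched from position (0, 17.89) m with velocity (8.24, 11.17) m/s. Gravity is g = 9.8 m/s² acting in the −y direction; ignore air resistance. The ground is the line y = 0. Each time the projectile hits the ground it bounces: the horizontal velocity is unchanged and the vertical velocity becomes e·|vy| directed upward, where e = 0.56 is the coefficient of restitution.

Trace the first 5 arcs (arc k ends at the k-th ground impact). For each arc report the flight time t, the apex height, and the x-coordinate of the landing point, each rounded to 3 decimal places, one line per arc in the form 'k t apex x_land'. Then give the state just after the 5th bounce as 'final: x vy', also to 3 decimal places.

Arc 1: start y=17.890, vy=11.170 → t=3.365, apex=24.256, x_land=27.725, impact vy=-21.804
  bounce: vy ← 0.56·21.804 = 12.210
Arc 2: start y=0.000, vy=12.210 → t=2.492, apex=7.607, x_land=48.258, impact vy=-12.210
  bounce: vy ← 0.56·12.210 = 6.838
Arc 3: start y=0.000, vy=6.838 → t=1.395, apex=2.385, x_land=59.757, impact vy=-6.838
  bounce: vy ← 0.56·6.838 = 3.829
Arc 4: start y=0.000, vy=3.829 → t=0.781, apex=0.748, x_land=66.196, impact vy=-3.829
  bounce: vy ← 0.56·3.829 = 2.144
Arc 5: start y=0.000, vy=2.144 → t=0.438, apex=0.235, x_land=69.802, impact vy=-2.144
  bounce: vy ← 0.56·2.144 = 1.201

1 3.365 24.256 27.725
2 2.492 7.607 48.258
3 1.395 2.385 59.757
4 0.781 0.748 66.196
5 0.438 0.235 69.802
final: 69.802 1.201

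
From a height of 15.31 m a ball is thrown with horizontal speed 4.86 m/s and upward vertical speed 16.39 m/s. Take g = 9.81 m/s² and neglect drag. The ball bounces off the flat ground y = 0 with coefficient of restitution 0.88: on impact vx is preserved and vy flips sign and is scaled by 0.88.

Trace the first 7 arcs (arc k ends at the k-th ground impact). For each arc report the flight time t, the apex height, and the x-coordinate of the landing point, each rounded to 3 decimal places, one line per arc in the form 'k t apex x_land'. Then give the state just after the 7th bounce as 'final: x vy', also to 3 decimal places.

1 4.102 29.002 19.937
2 4.280 22.459 40.736
3 3.766 17.392 59.039
4 3.314 13.469 75.146
5 2.916 10.430 89.320
6 2.566 8.077 101.793
7 2.258 6.255 112.769
final: 112.769 9.749

Arc 1: start y=15.310, vy=16.390 → t=4.102, apex=29.002, x_land=19.937, impact vy=-23.854
  bounce: vy ← 0.88·23.854 = 20.992
Arc 2: start y=0.000, vy=20.992 → t=4.280, apex=22.459, x_land=40.736, impact vy=-20.992
  bounce: vy ← 0.88·20.992 = 18.473
Arc 3: start y=0.000, vy=18.473 → t=3.766, apex=17.392, x_land=59.039, impact vy=-18.473
  bounce: vy ← 0.88·18.473 = 16.256
Arc 4: start y=0.000, vy=16.256 → t=3.314, apex=13.469, x_land=75.146, impact vy=-16.256
  bounce: vy ← 0.88·16.256 = 14.305
Arc 5: start y=0.000, vy=14.305 → t=2.916, apex=10.430, x_land=89.320, impact vy=-14.305
  bounce: vy ← 0.88·14.305 = 12.589
Arc 6: start y=0.000, vy=12.589 → t=2.566, apex=8.077, x_land=101.793, impact vy=-12.589
  bounce: vy ← 0.88·12.589 = 11.078
Arc 7: start y=0.000, vy=11.078 → t=2.258, apex=6.255, x_land=112.769, impact vy=-11.078
  bounce: vy ← 0.88·11.078 = 9.749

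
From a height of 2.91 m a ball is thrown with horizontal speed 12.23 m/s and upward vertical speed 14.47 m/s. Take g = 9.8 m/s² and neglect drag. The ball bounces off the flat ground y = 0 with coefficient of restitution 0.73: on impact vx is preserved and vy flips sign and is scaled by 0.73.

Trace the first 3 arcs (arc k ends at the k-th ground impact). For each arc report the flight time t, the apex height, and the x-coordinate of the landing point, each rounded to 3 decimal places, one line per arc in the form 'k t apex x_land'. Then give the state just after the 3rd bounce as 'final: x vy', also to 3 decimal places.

Arc 1: start y=2.910, vy=14.470 → t=3.142, apex=13.593, x_land=38.428, impact vy=-16.322
  bounce: vy ← 0.73·16.322 = 11.915
Arc 2: start y=0.000, vy=11.915 → t=2.432, apex=7.244, x_land=68.167, impact vy=-11.915
  bounce: vy ← 0.73·11.915 = 8.698
Arc 3: start y=0.000, vy=8.698 → t=1.775, apex=3.860, x_land=89.877, impact vy=-8.698
  bounce: vy ← 0.73·8.698 = 6.350

1 3.142 13.593 38.428
2 2.432 7.244 68.167
3 1.775 3.860 89.877
final: 89.877 6.350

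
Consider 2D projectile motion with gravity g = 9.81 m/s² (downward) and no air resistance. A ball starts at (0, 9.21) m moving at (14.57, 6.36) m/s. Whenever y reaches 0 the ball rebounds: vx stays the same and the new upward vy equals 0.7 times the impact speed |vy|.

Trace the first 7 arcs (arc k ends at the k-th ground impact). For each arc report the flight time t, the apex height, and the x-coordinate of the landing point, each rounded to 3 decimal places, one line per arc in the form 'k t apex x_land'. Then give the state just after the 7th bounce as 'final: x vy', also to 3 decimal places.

1 2.164 11.272 31.533
2 2.122 5.523 62.454
3 1.486 2.706 84.100
4 1.040 1.326 99.251
5 0.728 0.650 109.857
6 0.510 0.318 117.282
7 0.357 0.156 122.479
final: 122.479 1.225

Arc 1: start y=9.210, vy=6.360 → t=2.164, apex=11.272, x_land=31.533, impact vy=-14.871
  bounce: vy ← 0.7·14.871 = 10.410
Arc 2: start y=0.000, vy=10.410 → t=2.122, apex=5.523, x_land=62.454, impact vy=-10.410
  bounce: vy ← 0.7·10.410 = 7.287
Arc 3: start y=0.000, vy=7.287 → t=1.486, apex=2.706, x_land=84.100, impact vy=-7.287
  bounce: vy ← 0.7·7.287 = 5.101
Arc 4: start y=0.000, vy=5.101 → t=1.040, apex=1.326, x_land=99.251, impact vy=-5.101
  bounce: vy ← 0.7·5.101 = 3.571
Arc 5: start y=0.000, vy=3.571 → t=0.728, apex=0.650, x_land=109.857, impact vy=-3.571
  bounce: vy ← 0.7·3.571 = 2.499
Arc 6: start y=0.000, vy=2.499 → t=0.510, apex=0.318, x_land=117.282, impact vy=-2.499
  bounce: vy ← 0.7·2.499 = 1.750
Arc 7: start y=0.000, vy=1.750 → t=0.357, apex=0.156, x_land=122.479, impact vy=-1.750
  bounce: vy ← 0.7·1.750 = 1.225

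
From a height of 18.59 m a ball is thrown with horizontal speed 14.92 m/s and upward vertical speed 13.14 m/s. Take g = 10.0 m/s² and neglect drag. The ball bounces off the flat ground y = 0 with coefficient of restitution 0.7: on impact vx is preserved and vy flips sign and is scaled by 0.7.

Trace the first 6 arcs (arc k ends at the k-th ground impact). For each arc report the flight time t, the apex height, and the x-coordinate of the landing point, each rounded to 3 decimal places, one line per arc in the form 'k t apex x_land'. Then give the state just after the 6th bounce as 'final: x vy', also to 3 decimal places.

Arc 1: start y=18.590, vy=13.140 → t=3.647, apex=27.223, x_land=54.419, impact vy=-23.334
  bounce: vy ← 0.7·23.334 = 16.334
Arc 2: start y=0.000, vy=16.334 → t=3.267, apex=13.339, x_land=103.158, impact vy=-16.334
  bounce: vy ← 0.7·16.334 = 11.433
Arc 3: start y=0.000, vy=11.433 → t=2.287, apex=6.536, x_land=137.276, impact vy=-11.433
  bounce: vy ← 0.7·11.433 = 8.003
Arc 4: start y=0.000, vy=8.003 → t=1.601, apex=3.203, x_land=161.158, impact vy=-8.003
  bounce: vy ← 0.7·8.003 = 5.602
Arc 5: start y=0.000, vy=5.602 → t=1.120, apex=1.569, x_land=177.875, impact vy=-5.602
  bounce: vy ← 0.7·5.602 = 3.922
Arc 6: start y=0.000, vy=3.922 → t=0.784, apex=0.769, x_land=189.578, impact vy=-3.922
  bounce: vy ← 0.7·3.922 = 2.745

1 3.647 27.223 54.419
2 3.267 13.339 103.158
3 2.287 6.536 137.276
4 1.601 3.203 161.158
5 1.120 1.569 177.875
6 0.784 0.769 189.578
final: 189.578 2.745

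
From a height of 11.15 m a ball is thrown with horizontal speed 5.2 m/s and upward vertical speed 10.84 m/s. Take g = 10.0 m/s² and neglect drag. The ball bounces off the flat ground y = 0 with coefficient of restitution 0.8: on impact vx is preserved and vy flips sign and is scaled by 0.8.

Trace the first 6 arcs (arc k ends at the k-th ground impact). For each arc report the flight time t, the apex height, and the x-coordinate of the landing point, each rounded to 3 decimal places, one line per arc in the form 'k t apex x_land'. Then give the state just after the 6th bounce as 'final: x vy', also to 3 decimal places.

Arc 1: start y=11.150, vy=10.840 → t=2.929, apex=17.025, x_land=15.232, impact vy=-18.453
  bounce: vy ← 0.8·18.453 = 14.762
Arc 2: start y=0.000, vy=14.762 → t=2.952, apex=10.896, x_land=30.585, impact vy=-14.762
  bounce: vy ← 0.8·14.762 = 11.810
Arc 3: start y=0.000, vy=11.810 → t=2.362, apex=6.974, x_land=42.867, impact vy=-11.810
  bounce: vy ← 0.8·11.810 = 9.448
Arc 4: start y=0.000, vy=9.448 → t=1.890, apex=4.463, x_land=52.693, impact vy=-9.448
  bounce: vy ← 0.8·9.448 = 7.558
Arc 5: start y=0.000, vy=7.558 → t=1.512, apex=2.856, x_land=60.553, impact vy=-7.558
  bounce: vy ← 0.8·7.558 = 6.047
Arc 6: start y=0.000, vy=6.047 → t=1.209, apex=1.828, x_land=66.842, impact vy=-6.047
  bounce: vy ← 0.8·6.047 = 4.837

1 2.929 17.025 15.232
2 2.952 10.896 30.585
3 2.362 6.974 42.867
4 1.890 4.463 52.693
5 1.512 2.856 60.553
6 1.209 1.828 66.842
final: 66.842 4.837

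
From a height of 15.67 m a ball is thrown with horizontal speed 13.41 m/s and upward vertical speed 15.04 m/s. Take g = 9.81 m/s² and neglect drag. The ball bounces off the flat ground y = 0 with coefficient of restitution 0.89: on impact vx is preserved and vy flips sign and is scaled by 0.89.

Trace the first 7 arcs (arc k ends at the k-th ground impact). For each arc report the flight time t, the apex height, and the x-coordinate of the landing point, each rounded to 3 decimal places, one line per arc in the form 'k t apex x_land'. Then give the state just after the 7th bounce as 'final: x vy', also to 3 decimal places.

Arc 1: start y=15.670, vy=15.040 → t=3.888, apex=27.199, x_land=52.137, impact vy=-23.101
  bounce: vy ← 0.89·23.101 = 20.560
Arc 2: start y=0.000, vy=20.560 → t=4.192, apex=21.544, x_land=108.347, impact vy=-20.560
  bounce: vy ← 0.89·20.560 = 18.298
Arc 3: start y=0.000, vy=18.298 → t=3.731, apex=17.065, x_land=158.373, impact vy=-18.298
  bounce: vy ← 0.89·18.298 = 16.285
Arc 4: start y=0.000, vy=16.285 → t=3.320, apex=13.517, x_land=202.896, impact vy=-16.285
  bounce: vy ← 0.89·16.285 = 14.494
Arc 5: start y=0.000, vy=14.494 → t=2.955, apex=10.707, x_land=242.522, impact vy=-14.494
  bounce: vy ← 0.89·14.494 = 12.900
Arc 6: start y=0.000, vy=12.900 → t=2.630, apex=8.481, x_land=277.788, impact vy=-12.900
  bounce: vy ← 0.89·12.900 = 11.481
Arc 7: start y=0.000, vy=11.481 → t=2.341, apex=6.718, x_land=309.176, impact vy=-11.481
  bounce: vy ← 0.89·11.481 = 10.218

1 3.888 27.199 52.137
2 4.192 21.544 108.347
3 3.731 17.065 158.373
4 3.320 13.517 202.896
5 2.955 10.707 242.522
6 2.630 8.481 277.788
7 2.341 6.718 309.176
final: 309.176 10.218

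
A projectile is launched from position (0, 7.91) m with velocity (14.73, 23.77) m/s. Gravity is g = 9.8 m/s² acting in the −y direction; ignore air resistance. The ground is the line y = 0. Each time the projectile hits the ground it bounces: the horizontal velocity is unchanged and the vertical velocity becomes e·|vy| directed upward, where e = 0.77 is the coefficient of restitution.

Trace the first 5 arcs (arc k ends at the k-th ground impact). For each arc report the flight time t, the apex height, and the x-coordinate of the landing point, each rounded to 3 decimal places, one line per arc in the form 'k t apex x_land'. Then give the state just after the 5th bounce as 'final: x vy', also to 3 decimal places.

Arc 1: start y=7.910, vy=23.770 → t=5.164, apex=36.737, x_land=76.060, impact vy=-26.834
  bounce: vy ← 0.77·26.834 = 20.662
Arc 2: start y=0.000, vy=20.662 → t=4.217, apex=21.781, x_land=138.173, impact vy=-20.662
  bounce: vy ← 0.77·20.662 = 15.910
Arc 3: start y=0.000, vy=15.910 → t=3.247, apex=12.914, x_land=185.999, impact vy=-15.910
  bounce: vy ← 0.77·15.910 = 12.250
Arc 4: start y=0.000, vy=12.250 → t=2.500, apex=7.657, x_land=222.826, impact vy=-12.250
  bounce: vy ← 0.77·12.250 = 9.433
Arc 5: start y=0.000, vy=9.433 → t=1.925, apex=4.540, x_land=251.182, impact vy=-9.433
  bounce: vy ← 0.77·9.433 = 7.263

1 5.164 36.737 76.060
2 4.217 21.781 138.173
3 3.247 12.914 185.999
4 2.500 7.657 222.826
5 1.925 4.540 251.182
final: 251.182 7.263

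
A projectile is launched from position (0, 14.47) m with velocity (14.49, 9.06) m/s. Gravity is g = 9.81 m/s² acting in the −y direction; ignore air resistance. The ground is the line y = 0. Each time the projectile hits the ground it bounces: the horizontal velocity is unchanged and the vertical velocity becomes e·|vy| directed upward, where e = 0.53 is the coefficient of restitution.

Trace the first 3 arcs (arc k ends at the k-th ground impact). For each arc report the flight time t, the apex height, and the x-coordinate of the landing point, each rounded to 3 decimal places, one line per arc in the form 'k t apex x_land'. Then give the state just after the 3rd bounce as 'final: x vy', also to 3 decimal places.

1 2.874 18.654 41.640
2 2.067 5.240 71.592
3 1.096 1.472 87.467
final: 87.467 2.848

Arc 1: start y=14.470, vy=9.060 → t=2.874, apex=18.654, x_land=41.640, impact vy=-19.131
  bounce: vy ← 0.53·19.131 = 10.139
Arc 2: start y=0.000, vy=10.139 → t=2.067, apex=5.240, x_land=71.592, impact vy=-10.139
  bounce: vy ← 0.53·10.139 = 5.374
Arc 3: start y=0.000, vy=5.374 → t=1.096, apex=1.472, x_land=87.467, impact vy=-5.374
  bounce: vy ← 0.53·5.374 = 2.848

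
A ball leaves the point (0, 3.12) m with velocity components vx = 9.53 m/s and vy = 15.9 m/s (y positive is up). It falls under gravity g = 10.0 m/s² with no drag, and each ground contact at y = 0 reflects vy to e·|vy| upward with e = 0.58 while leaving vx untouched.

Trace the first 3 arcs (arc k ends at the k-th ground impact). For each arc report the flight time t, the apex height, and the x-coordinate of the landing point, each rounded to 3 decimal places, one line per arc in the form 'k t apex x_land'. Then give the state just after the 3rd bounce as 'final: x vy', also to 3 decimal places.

Arc 1: start y=3.120, vy=15.900 → t=3.365, apex=15.761, x_land=32.072, impact vy=-17.754
  bounce: vy ← 0.58·17.754 = 10.297
Arc 2: start y=0.000, vy=10.297 → t=2.059, apex=5.302, x_land=51.699, impact vy=-10.297
  bounce: vy ← 0.58·10.297 = 5.972
Arc 3: start y=0.000, vy=5.972 → t=1.194, apex=1.784, x_land=63.083, impact vy=-5.972
  bounce: vy ← 0.58·5.972 = 3.464

1 3.365 15.761 32.072
2 2.059 5.302 51.699
3 1.194 1.784 63.083
final: 63.083 3.464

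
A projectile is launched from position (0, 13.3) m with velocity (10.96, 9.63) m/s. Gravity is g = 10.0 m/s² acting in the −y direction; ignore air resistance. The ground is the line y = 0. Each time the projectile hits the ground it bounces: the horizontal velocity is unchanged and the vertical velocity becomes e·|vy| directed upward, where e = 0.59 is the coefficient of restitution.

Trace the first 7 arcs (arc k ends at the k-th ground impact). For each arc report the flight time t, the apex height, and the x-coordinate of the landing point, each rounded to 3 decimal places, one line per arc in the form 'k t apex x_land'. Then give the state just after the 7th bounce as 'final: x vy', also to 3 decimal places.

Arc 1: start y=13.300, vy=9.630 → t=2.857, apex=17.937, x_land=31.313, impact vy=-18.940
  bounce: vy ← 0.59·18.940 = 11.175
Arc 2: start y=0.000, vy=11.175 → t=2.235, apex=6.244, x_land=55.808, impact vy=-11.175
  bounce: vy ← 0.59·11.175 = 6.593
Arc 3: start y=0.000, vy=6.593 → t=1.319, apex=2.173, x_land=70.260, impact vy=-6.593
  bounce: vy ← 0.59·6.593 = 3.890
Arc 4: start y=0.000, vy=3.890 → t=0.778, apex=0.757, x_land=78.787, impact vy=-3.890
  bounce: vy ← 0.59·3.890 = 2.295
Arc 5: start y=0.000, vy=2.295 → t=0.459, apex=0.263, x_land=83.818, impact vy=-2.295
  bounce: vy ← 0.59·2.295 = 1.354
Arc 6: start y=0.000, vy=1.354 → t=0.271, apex=0.092, x_land=86.786, impact vy=-1.354
  bounce: vy ← 0.59·1.354 = 0.799
Arc 7: start y=0.000, vy=0.799 → t=0.160, apex=0.032, x_land=88.537, impact vy=-0.799
  bounce: vy ← 0.59·0.799 = 0.471

1 2.857 17.937 31.313
2 2.235 6.244 55.808
3 1.319 2.173 70.260
4 0.778 0.757 78.787
5 0.459 0.263 83.818
6 0.271 0.092 86.786
7 0.160 0.032 88.537
final: 88.537 0.471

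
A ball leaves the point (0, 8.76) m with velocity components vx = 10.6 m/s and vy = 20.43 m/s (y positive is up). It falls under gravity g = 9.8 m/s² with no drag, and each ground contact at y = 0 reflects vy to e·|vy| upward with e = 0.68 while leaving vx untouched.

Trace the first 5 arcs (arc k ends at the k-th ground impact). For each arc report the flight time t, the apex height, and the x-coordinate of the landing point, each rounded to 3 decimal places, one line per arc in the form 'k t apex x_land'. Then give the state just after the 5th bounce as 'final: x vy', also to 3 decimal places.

Arc 1: start y=8.760, vy=20.430 → t=4.561, apex=30.055, x_land=48.350, impact vy=-24.271
  bounce: vy ← 0.68·24.271 = 16.504
Arc 2: start y=0.000, vy=16.504 → t=3.368, apex=13.898, x_land=84.053, impact vy=-16.504
  bounce: vy ← 0.68·16.504 = 11.223
Arc 3: start y=0.000, vy=11.223 → t=2.290, apex=6.426, x_land=108.331, impact vy=-11.223
  bounce: vy ← 0.68·11.223 = 7.632
Arc 4: start y=0.000, vy=7.632 → t=1.557, apex=2.971, x_land=124.840, impact vy=-7.632
  bounce: vy ← 0.68·7.632 = 5.189
Arc 5: start y=0.000, vy=5.189 → t=1.059, apex=1.374, x_land=136.067, impact vy=-5.189
  bounce: vy ← 0.68·5.189 = 3.529

1 4.561 30.055 48.350
2 3.368 13.898 84.053
3 2.290 6.426 108.331
4 1.557 2.971 124.840
5 1.059 1.374 136.067
final: 136.067 3.529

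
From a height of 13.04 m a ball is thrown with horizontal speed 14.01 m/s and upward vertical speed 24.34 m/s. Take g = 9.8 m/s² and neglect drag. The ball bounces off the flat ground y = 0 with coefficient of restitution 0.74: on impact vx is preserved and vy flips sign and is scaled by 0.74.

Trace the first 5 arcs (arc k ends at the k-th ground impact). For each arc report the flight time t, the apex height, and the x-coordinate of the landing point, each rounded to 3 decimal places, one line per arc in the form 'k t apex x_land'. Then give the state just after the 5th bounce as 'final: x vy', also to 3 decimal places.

Arc 1: start y=13.040, vy=24.340 → t=5.455, apex=43.266, x_land=76.427, impact vy=-29.121
  bounce: vy ← 0.74·29.121 = 21.549
Arc 2: start y=0.000, vy=21.549 → t=4.398, apex=23.693, x_land=138.041, impact vy=-21.549
  bounce: vy ← 0.74·21.549 = 15.947
Arc 3: start y=0.000, vy=15.947 → t=3.254, apex=12.974, x_land=183.635, impact vy=-15.947
  bounce: vy ← 0.74·15.947 = 11.800
Arc 4: start y=0.000, vy=11.800 → t=2.408, apex=7.105, x_land=217.374, impact vy=-11.800
  bounce: vy ← 0.74·11.800 = 8.732
Arc 5: start y=0.000, vy=8.732 → t=1.782, apex=3.890, x_land=242.342, impact vy=-8.732
  bounce: vy ← 0.74·8.732 = 6.462

1 5.455 43.266 76.427
2 4.398 23.693 138.041
3 3.254 12.974 183.635
4 2.408 7.105 217.374
5 1.782 3.890 242.342
final: 242.342 6.462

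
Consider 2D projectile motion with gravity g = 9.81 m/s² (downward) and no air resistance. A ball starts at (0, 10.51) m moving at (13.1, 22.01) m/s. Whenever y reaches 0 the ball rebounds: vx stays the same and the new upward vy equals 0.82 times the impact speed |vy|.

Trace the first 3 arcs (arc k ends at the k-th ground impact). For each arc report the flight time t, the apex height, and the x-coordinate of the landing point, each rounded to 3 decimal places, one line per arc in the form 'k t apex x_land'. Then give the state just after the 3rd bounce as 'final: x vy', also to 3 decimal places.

Arc 1: start y=10.510, vy=22.010 → t=4.923, apex=35.201, x_land=64.485, impact vy=-26.280
  bounce: vy ← 0.82·26.280 = 21.550
Arc 2: start y=0.000, vy=21.550 → t=4.393, apex=23.669, x_land=122.039, impact vy=-21.550
  bounce: vy ← 0.82·21.550 = 17.671
Arc 3: start y=0.000, vy=17.671 → t=3.603, apex=15.915, x_land=169.233, impact vy=-17.671
  bounce: vy ← 0.82·17.671 = 14.490

1 4.923 35.201 64.485
2 4.393 23.669 122.039
3 3.603 15.915 169.233
final: 169.233 14.490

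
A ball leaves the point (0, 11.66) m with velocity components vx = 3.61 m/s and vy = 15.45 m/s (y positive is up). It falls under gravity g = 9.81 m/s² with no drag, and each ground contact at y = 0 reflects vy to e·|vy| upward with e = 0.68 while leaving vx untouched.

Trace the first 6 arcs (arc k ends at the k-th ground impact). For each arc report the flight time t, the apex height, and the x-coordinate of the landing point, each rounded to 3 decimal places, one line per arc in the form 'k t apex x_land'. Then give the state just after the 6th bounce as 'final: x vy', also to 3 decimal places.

Arc 1: start y=11.660, vy=15.450 → t=3.779, apex=23.826, x_land=13.642, impact vy=-21.621
  bounce: vy ← 0.68·21.621 = 14.702
Arc 2: start y=0.000, vy=14.702 → t=2.997, apex=11.017, x_land=24.463, impact vy=-14.702
  bounce: vy ← 0.68·14.702 = 9.998
Arc 3: start y=0.000, vy=9.998 → t=2.038, apex=5.094, x_land=31.821, impact vy=-9.998
  bounce: vy ← 0.68·9.998 = 6.798
Arc 4: start y=0.000, vy=6.798 → t=1.386, apex=2.356, x_land=36.824, impact vy=-6.798
  bounce: vy ← 0.68·6.798 = 4.623
Arc 5: start y=0.000, vy=4.623 → t=0.942, apex=1.089, x_land=40.226, impact vy=-4.623
  bounce: vy ← 0.68·4.623 = 3.144
Arc 6: start y=0.000, vy=3.144 → t=0.641, apex=0.504, x_land=42.540, impact vy=-3.144
  bounce: vy ← 0.68·3.144 = 2.138

1 3.779 23.826 13.642
2 2.997 11.017 24.463
3 2.038 5.094 31.821
4 1.386 2.356 36.824
5 0.942 1.089 40.226
6 0.641 0.504 42.540
final: 42.540 2.138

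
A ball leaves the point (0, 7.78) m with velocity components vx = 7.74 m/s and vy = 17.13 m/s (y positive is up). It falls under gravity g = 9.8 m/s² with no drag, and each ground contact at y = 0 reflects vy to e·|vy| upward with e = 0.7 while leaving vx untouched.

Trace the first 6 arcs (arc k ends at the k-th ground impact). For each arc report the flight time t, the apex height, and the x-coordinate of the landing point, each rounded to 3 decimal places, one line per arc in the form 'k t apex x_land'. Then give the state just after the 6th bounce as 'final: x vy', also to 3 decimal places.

1 3.903 22.751 30.207
2 3.017 11.148 53.557
3 2.112 5.463 69.901
4 1.478 2.677 81.342
5 1.035 1.312 89.351
6 0.724 0.643 94.957
final: 94.957 2.484

Arc 1: start y=7.780, vy=17.130 → t=3.903, apex=22.751, x_land=30.207, impact vy=-21.117
  bounce: vy ← 0.7·21.117 = 14.782
Arc 2: start y=0.000, vy=14.782 → t=3.017, apex=11.148, x_land=53.557, impact vy=-14.782
  bounce: vy ← 0.7·14.782 = 10.347
Arc 3: start y=0.000, vy=10.347 → t=2.112, apex=5.463, x_land=69.901, impact vy=-10.347
  bounce: vy ← 0.7·10.347 = 7.243
Arc 4: start y=0.000, vy=7.243 → t=1.478, apex=2.677, x_land=81.342, impact vy=-7.243
  bounce: vy ← 0.7·7.243 = 5.070
Arc 5: start y=0.000, vy=5.070 → t=1.035, apex=1.312, x_land=89.351, impact vy=-5.070
  bounce: vy ← 0.7·5.070 = 3.549
Arc 6: start y=0.000, vy=3.549 → t=0.724, apex=0.643, x_land=94.957, impact vy=-3.549
  bounce: vy ← 0.7·3.549 = 2.484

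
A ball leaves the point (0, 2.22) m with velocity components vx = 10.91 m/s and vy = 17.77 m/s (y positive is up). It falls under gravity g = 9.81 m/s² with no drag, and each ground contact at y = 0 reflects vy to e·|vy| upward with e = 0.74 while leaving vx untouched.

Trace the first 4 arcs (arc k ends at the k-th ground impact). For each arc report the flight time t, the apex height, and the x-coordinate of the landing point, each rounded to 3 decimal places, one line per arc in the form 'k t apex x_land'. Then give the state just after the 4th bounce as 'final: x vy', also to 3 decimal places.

Arc 1: start y=2.220, vy=17.770 → t=3.744, apex=18.314, x_land=40.844, impact vy=-18.956
  bounce: vy ← 0.74·18.956 = 14.027
Arc 2: start y=0.000, vy=14.027 → t=2.860, apex=10.029, x_land=72.045, impact vy=-14.027
  bounce: vy ← 0.74·14.027 = 10.380
Arc 3: start y=0.000, vy=10.380 → t=2.116, apex=5.492, x_land=95.133, impact vy=-10.380
  bounce: vy ← 0.74·10.380 = 7.681
Arc 4: start y=0.000, vy=7.681 → t=1.566, apex=3.007, x_land=112.219, impact vy=-7.681
  bounce: vy ← 0.74·7.681 = 5.684

1 3.744 18.314 40.844
2 2.860 10.029 72.045
3 2.116 5.492 95.133
4 1.566 3.007 112.219
final: 112.219 5.684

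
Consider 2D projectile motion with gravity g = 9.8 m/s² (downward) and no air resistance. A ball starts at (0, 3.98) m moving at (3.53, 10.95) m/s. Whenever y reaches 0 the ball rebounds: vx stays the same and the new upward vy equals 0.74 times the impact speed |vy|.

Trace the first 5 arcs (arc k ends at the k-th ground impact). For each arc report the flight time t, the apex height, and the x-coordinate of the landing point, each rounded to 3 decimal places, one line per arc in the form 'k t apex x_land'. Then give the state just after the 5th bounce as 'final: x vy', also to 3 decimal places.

Arc 1: start y=3.980, vy=10.950 → t=2.553, apex=10.097, x_land=9.012, impact vy=-14.068
  bounce: vy ← 0.74·14.068 = 10.410
Arc 2: start y=0.000, vy=10.410 → t=2.125, apex=5.529, x_land=16.511, impact vy=-10.410
  bounce: vy ← 0.74·10.410 = 7.704
Arc 3: start y=0.000, vy=7.704 → t=1.572, apex=3.028, x_land=22.061, impact vy=-7.704
  bounce: vy ← 0.74·7.704 = 5.701
Arc 4: start y=0.000, vy=5.701 → t=1.163, apex=1.658, x_land=26.168, impact vy=-5.701
  bounce: vy ← 0.74·5.701 = 4.219
Arc 5: start y=0.000, vy=4.219 → t=0.861, apex=0.908, x_land=29.207, impact vy=-4.219
  bounce: vy ← 0.74·4.219 = 3.122

1 2.553 10.097 9.012
2 2.125 5.529 16.511
3 1.572 3.028 22.061
4 1.163 1.658 26.168
5 0.861 0.908 29.207
final: 29.207 3.122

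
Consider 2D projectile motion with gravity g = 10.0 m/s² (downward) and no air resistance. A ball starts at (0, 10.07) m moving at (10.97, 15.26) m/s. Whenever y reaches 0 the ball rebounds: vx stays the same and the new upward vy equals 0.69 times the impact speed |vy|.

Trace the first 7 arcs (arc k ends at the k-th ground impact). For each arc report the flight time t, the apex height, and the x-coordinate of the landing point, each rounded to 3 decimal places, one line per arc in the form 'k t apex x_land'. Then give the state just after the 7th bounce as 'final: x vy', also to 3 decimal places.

1 3.610 21.713 39.601
2 2.876 10.338 71.148
3 1.984 4.922 92.916
4 1.369 2.343 107.936
5 0.945 1.116 118.299
6 0.652 0.531 125.450
7 0.450 0.253 130.384
final: 130.384 1.552

Arc 1: start y=10.070, vy=15.260 → t=3.610, apex=21.713, x_land=39.601, impact vy=-20.839
  bounce: vy ← 0.69·20.839 = 14.379
Arc 2: start y=0.000, vy=14.379 → t=2.876, apex=10.338, x_land=71.148, impact vy=-14.379
  bounce: vy ← 0.69·14.379 = 9.921
Arc 3: start y=0.000, vy=9.921 → t=1.984, apex=4.922, x_land=92.916, impact vy=-9.921
  bounce: vy ← 0.69·9.921 = 6.846
Arc 4: start y=0.000, vy=6.846 → t=1.369, apex=2.343, x_land=107.936, impact vy=-6.846
  bounce: vy ← 0.69·6.846 = 4.724
Arc 5: start y=0.000, vy=4.724 → t=0.945, apex=1.116, x_land=118.299, impact vy=-4.724
  bounce: vy ← 0.69·4.724 = 3.259
Arc 6: start y=0.000, vy=3.259 → t=0.652, apex=0.531, x_land=125.450, impact vy=-3.259
  bounce: vy ← 0.69·3.259 = 2.249
Arc 7: start y=0.000, vy=2.249 → t=0.450, apex=0.253, x_land=130.384, impact vy=-2.249
  bounce: vy ← 0.69·2.249 = 1.552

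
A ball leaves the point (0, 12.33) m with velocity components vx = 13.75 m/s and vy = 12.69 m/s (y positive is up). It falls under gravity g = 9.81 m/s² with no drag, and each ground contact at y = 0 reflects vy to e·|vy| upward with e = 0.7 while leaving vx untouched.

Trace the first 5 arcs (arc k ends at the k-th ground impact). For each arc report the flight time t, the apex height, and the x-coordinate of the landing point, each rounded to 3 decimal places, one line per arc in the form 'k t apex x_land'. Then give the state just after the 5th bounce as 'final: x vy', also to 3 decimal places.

1 3.340 20.538 45.923
2 2.865 10.063 85.313
3 2.005 4.931 112.886
4 1.404 2.416 132.187
5 0.983 1.184 145.698
final: 145.698 3.374

Arc 1: start y=12.330, vy=12.690 → t=3.340, apex=20.538, x_land=45.923, impact vy=-20.074
  bounce: vy ← 0.7·20.074 = 14.052
Arc 2: start y=0.000, vy=14.052 → t=2.865, apex=10.063, x_land=85.313, impact vy=-14.052
  bounce: vy ← 0.7·14.052 = 9.836
Arc 3: start y=0.000, vy=9.836 → t=2.005, apex=4.931, x_land=112.886, impact vy=-9.836
  bounce: vy ← 0.7·9.836 = 6.885
Arc 4: start y=0.000, vy=6.885 → t=1.404, apex=2.416, x_land=132.187, impact vy=-6.885
  bounce: vy ← 0.7·6.885 = 4.820
Arc 5: start y=0.000, vy=4.820 → t=0.983, apex=1.184, x_land=145.698, impact vy=-4.820
  bounce: vy ← 0.7·4.820 = 3.374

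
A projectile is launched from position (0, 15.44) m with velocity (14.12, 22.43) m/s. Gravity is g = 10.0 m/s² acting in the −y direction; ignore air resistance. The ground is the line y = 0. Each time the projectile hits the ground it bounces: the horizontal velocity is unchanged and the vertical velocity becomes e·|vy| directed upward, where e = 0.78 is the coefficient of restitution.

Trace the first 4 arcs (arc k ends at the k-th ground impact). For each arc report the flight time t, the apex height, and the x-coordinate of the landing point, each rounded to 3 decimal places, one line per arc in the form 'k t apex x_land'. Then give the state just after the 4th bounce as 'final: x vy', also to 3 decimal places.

Arc 1: start y=15.440, vy=22.430 → t=5.092, apex=40.595, x_land=71.905, impact vy=-28.494
  bounce: vy ← 0.78·28.494 = 22.225
Arc 2: start y=0.000, vy=22.225 → t=4.445, apex=24.698, x_land=134.669, impact vy=-22.225
  bounce: vy ← 0.78·22.225 = 17.336
Arc 3: start y=0.000, vy=17.336 → t=3.467, apex=15.026, x_land=183.625, impact vy=-17.336
  bounce: vy ← 0.78·17.336 = 13.522
Arc 4: start y=0.000, vy=13.522 → t=2.704, apex=9.142, x_land=221.811, impact vy=-13.522
  bounce: vy ← 0.78·13.522 = 10.547

1 5.092 40.595 71.905
2 4.445 24.698 134.669
3 3.467 15.026 183.625
4 2.704 9.142 221.811
final: 221.811 10.547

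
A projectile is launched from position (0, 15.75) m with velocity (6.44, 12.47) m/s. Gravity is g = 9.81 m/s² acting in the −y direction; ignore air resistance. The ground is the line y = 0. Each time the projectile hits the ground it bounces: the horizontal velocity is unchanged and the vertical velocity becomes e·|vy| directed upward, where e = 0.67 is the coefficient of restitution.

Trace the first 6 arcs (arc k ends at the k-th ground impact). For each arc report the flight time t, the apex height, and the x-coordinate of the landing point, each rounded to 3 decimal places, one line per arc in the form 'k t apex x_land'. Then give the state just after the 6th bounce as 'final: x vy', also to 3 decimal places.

Arc 1: start y=15.750, vy=12.470 → t=3.468, apex=23.676, x_land=22.335, impact vy=-21.553
  bounce: vy ← 0.67·21.553 = 14.440
Arc 2: start y=0.000, vy=14.440 → t=2.944, apex=10.628, x_land=41.294, impact vy=-14.440
  bounce: vy ← 0.67·14.440 = 9.675
Arc 3: start y=0.000, vy=9.675 → t=1.972, apex=4.771, x_land=53.997, impact vy=-9.675
  bounce: vy ← 0.67·9.675 = 6.482
Arc 4: start y=0.000, vy=6.482 → t=1.322, apex=2.142, x_land=62.508, impact vy=-6.482
  bounce: vy ← 0.67·6.482 = 4.343
Arc 5: start y=0.000, vy=4.343 → t=0.885, apex=0.961, x_land=68.210, impact vy=-4.343
  bounce: vy ← 0.67·4.343 = 2.910
Arc 6: start y=0.000, vy=2.910 → t=0.593, apex=0.432, x_land=72.031, impact vy=-2.910
  bounce: vy ← 0.67·2.910 = 1.950

1 3.468 23.676 22.335
2 2.944 10.628 41.294
3 1.972 4.771 53.997
4 1.322 2.142 62.508
5 0.885 0.961 68.210
6 0.593 0.432 72.031
final: 72.031 1.950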